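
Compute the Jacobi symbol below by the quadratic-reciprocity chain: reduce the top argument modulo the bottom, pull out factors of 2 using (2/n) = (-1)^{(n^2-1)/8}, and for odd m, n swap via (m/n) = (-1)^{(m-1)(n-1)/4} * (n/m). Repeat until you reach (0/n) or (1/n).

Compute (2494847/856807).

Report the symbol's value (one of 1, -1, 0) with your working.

-1

(2494847/856807): 2494847 mod 856807 = 781233, so (2494847/856807) = (781233/856807)
flip (781233/856807) -> (856807/781233): both odd, 781233 mod 4 = 1, 856807 mod 4 = 3, so the flip contributes +1; sign now +1
(856807/781233): 856807 mod 781233 = 75574, so (856807/781233) = (75574/781233)
factor out 2^1: 75574 = 2^1·37787; with 781233 mod 8 = 1, (2/781233) = +1; sign now +1; continue with (37787/781233)
flip (37787/781233) -> (781233/37787): both odd, 37787 mod 4 = 3, 781233 mod 4 = 1, so the flip contributes +1; sign now +1
(781233/37787): 781233 mod 37787 = 25493, so (781233/37787) = (25493/37787)
flip (25493/37787) -> (37787/25493): both odd, 25493 mod 4 = 1, 37787 mod 4 = 3, so the flip contributes +1; sign now +1
(37787/25493): 37787 mod 25493 = 12294, so (37787/25493) = (12294/25493)
factor out 2^1: 12294 = 2^1·6147; with 25493 mod 8 = 5, (2/25493) = -1; sign now -1; continue with (6147/25493)
flip (6147/25493) -> (25493/6147): both odd, 6147 mod 4 = 3, 25493 mod 4 = 1, so the flip contributes +1; sign now -1
(25493/6147): 25493 mod 6147 = 905, so (25493/6147) = (905/6147)
flip (905/6147) -> (6147/905): both odd, 905 mod 4 = 1, 6147 mod 4 = 3, so the flip contributes +1; sign now -1
(6147/905): 6147 mod 905 = 717, so (6147/905) = (717/905)
flip (717/905) -> (905/717): both odd, 717 mod 4 = 1, 905 mod 4 = 1, so the flip contributes +1; sign now -1
(905/717): 905 mod 717 = 188, so (905/717) = (188/717)
factor out 2^2: 188 = 2^2·47; with 717 mod 8 = 5, (2/717) = -1; sign now -1; continue with (47/717)
flip (47/717) -> (717/47): both odd, 47 mod 4 = 3, 717 mod 4 = 1, so the flip contributes +1; sign now -1
(717/47): 717 mod 47 = 12, so (717/47) = (12/47)
factor out 2^2: 12 = 2^2·3; with 47 mod 8 = 7, (2/47) = +1; sign now -1; continue with (3/47)
flip (3/47) -> (47/3): both odd, 3 mod 4 = 3, 47 mod 4 = 3, so the flip contributes -1; sign now +1
(47/3): 47 mod 3 = 2, so (47/3) = (2/3)
factor out 2^1: 2 = 2^1·1; with 3 mod 8 = 3, (2/3) = -1; sign now -1; continue with (1/3)
reached (1/3) = 1, so the symbol is -1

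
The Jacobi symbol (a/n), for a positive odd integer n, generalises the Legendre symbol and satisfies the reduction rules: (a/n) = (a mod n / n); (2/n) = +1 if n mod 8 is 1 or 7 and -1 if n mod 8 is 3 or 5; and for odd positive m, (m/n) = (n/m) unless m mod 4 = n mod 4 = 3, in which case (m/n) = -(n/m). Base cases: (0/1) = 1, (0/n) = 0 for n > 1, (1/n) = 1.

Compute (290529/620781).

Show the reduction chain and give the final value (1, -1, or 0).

reciprocity: (290529/620781) = +1·(620781/290529) since 290529 mod 4 = 1, 620781 mod 4 = 1; sign now +1
(620781/290529) = (39723/290529)   [reduce mod 290529]
reciprocity: (39723/290529) = +1·(290529/39723) since 39723 mod 4 = 3, 290529 mod 4 = 1; sign now +1
(290529/39723) = (12468/39723)   [reduce mod 39723]
12468 = 2^2·3117; (2/39723) = -1 since 39723 mod 8 = 3, so (12468/39723) = (-1)^2·(3117/39723); sign now +1
reciprocity: (3117/39723) = +1·(39723/3117) since 3117 mod 4 = 1, 39723 mod 4 = 3; sign now +1
(39723/3117) = (2319/3117)   [reduce mod 3117]
reciprocity: (2319/3117) = +1·(3117/2319) since 2319 mod 4 = 3, 3117 mod 4 = 1; sign now +1
(3117/2319) = (798/2319)   [reduce mod 2319]
798 = 2^1·399; (2/2319) = +1 since 2319 mod 8 = 7, so (798/2319) = (+1)^1·(399/2319); sign now +1
reciprocity: (399/2319) = -1·(2319/399) since 399 mod 4 = 3, 2319 mod 4 = 3; sign now -1
(2319/399) = (324/399)   [reduce mod 399]
324 = 2^2·81; (2/399) = +1 since 399 mod 8 = 7, so (324/399) = (+1)^2·(81/399); sign now -1
reciprocity: (81/399) = +1·(399/81) since 81 mod 4 = 1, 399 mod 4 = 3; sign now -1
(399/81) = (75/81)   [reduce mod 81]
reciprocity: (75/81) = +1·(81/75) since 75 mod 4 = 3, 81 mod 4 = 1; sign now -1
(81/75) = (6/75)   [reduce mod 75]
6 = 2^1·3; (2/75) = -1 since 75 mod 8 = 3, so (6/75) = (-1)^1·(3/75); sign now +1
reciprocity: (3/75) = -1·(75/3) since 3 mod 4 = 3, 75 mod 4 = 3; sign now -1
(75/3) = (0/3)   [reduce mod 3]
(0/3) = 0   [gcd(a, n) > 1]; final value = 0

0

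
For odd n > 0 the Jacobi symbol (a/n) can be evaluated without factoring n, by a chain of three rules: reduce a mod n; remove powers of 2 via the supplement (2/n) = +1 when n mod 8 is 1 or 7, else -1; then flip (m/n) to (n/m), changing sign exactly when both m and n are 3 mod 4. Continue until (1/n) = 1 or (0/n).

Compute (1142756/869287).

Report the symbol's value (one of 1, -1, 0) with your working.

(1142756/869287) = (273469/869287)   [reduce mod 869287]
reciprocity: (273469/869287) = +1·(869287/273469) since 273469 mod 4 = 1, 869287 mod 4 = 3; sign now +1
(869287/273469) = (48880/273469)   [reduce mod 273469]
48880 = 2^4·3055; (2/273469) = -1 since 273469 mod 8 = 5, so (48880/273469) = (-1)^4·(3055/273469); sign now +1
reciprocity: (3055/273469) = +1·(273469/3055) since 3055 mod 4 = 3, 273469 mod 4 = 1; sign now +1
(273469/3055) = (1574/3055)   [reduce mod 3055]
1574 = 2^1·787; (2/3055) = +1 since 3055 mod 8 = 7, so (1574/3055) = (+1)^1·(787/3055); sign now +1
reciprocity: (787/3055) = -1·(3055/787) since 787 mod 4 = 3, 3055 mod 4 = 3; sign now -1
(3055/787) = (694/787)   [reduce mod 787]
694 = 2^1·347; (2/787) = -1 since 787 mod 8 = 3, so (694/787) = (-1)^1·(347/787); sign now +1
reciprocity: (347/787) = -1·(787/347) since 347 mod 4 = 3, 787 mod 4 = 3; sign now -1
(787/347) = (93/347)   [reduce mod 347]
reciprocity: (93/347) = +1·(347/93) since 93 mod 4 = 1, 347 mod 4 = 3; sign now -1
(347/93) = (68/93)   [reduce mod 93]
68 = 2^2·17; (2/93) = -1 since 93 mod 8 = 5, so (68/93) = (-1)^2·(17/93); sign now -1
reciprocity: (17/93) = +1·(93/17) since 17 mod 4 = 1, 93 mod 4 = 1; sign now -1
(93/17) = (8/17)   [reduce mod 17]
8 = 2^3·1; (2/17) = +1 since 17 mod 8 = 1, so (8/17) = (+1)^3·(1/17); sign now -1
(1/17) = 1; final value = sign = -1

-1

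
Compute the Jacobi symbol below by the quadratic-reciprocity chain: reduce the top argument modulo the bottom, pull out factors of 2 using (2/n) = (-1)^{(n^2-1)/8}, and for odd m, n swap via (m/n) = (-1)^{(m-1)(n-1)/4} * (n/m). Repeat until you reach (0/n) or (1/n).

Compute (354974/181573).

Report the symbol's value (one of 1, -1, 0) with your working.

-1

(354974/181573): 354974 mod 181573 = 173401, so (354974/181573) = (173401/181573)
flip (173401/181573) -> (181573/173401): both odd, 173401 mod 4 = 1, 181573 mod 4 = 1, so the flip contributes +1; sign now +1
(181573/173401): 181573 mod 173401 = 8172, so (181573/173401) = (8172/173401)
factor out 2^2: 8172 = 2^2·2043; with 173401 mod 8 = 1, (2/173401) = +1; sign now +1; continue with (2043/173401)
flip (2043/173401) -> (173401/2043): both odd, 2043 mod 4 = 3, 173401 mod 4 = 1, so the flip contributes +1; sign now +1
(173401/2043): 173401 mod 2043 = 1789, so (173401/2043) = (1789/2043)
flip (1789/2043) -> (2043/1789): both odd, 1789 mod 4 = 1, 2043 mod 4 = 3, so the flip contributes +1; sign now +1
(2043/1789): 2043 mod 1789 = 254, so (2043/1789) = (254/1789)
factor out 2^1: 254 = 2^1·127; with 1789 mod 8 = 5, (2/1789) = -1; sign now -1; continue with (127/1789)
flip (127/1789) -> (1789/127): both odd, 127 mod 4 = 3, 1789 mod 4 = 1, so the flip contributes +1; sign now -1
(1789/127): 1789 mod 127 = 11, so (1789/127) = (11/127)
flip (11/127) -> (127/11): both odd, 11 mod 4 = 3, 127 mod 4 = 3, so the flip contributes -1; sign now +1
(127/11): 127 mod 11 = 6, so (127/11) = (6/11)
factor out 2^1: 6 = 2^1·3; with 11 mod 8 = 3, (2/11) = -1; sign now -1; continue with (3/11)
flip (3/11) -> (11/3): both odd, 3 mod 4 = 3, 11 mod 4 = 3, so the flip contributes -1; sign now +1
(11/3): 11 mod 3 = 2, so (11/3) = (2/3)
factor out 2^1: 2 = 2^1·1; with 3 mod 8 = 3, (2/3) = -1; sign now -1; continue with (1/3)
reached (1/3) = 1, so the symbol is -1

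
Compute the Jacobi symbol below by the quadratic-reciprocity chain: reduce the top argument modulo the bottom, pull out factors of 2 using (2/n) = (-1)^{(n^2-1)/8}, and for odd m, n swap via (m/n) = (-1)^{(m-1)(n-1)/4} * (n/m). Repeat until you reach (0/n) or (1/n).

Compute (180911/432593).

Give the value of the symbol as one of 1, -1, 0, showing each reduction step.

flip (180911/432593) -> (432593/180911): both odd, 180911 mod 4 = 3, 432593 mod 4 = 1, so the flip contributes +1; sign now +1
(432593/180911): 432593 mod 180911 = 70771, so (432593/180911) = (70771/180911)
flip (70771/180911) -> (180911/70771): both odd, 70771 mod 4 = 3, 180911 mod 4 = 3, so the flip contributes -1; sign now -1
(180911/70771): 180911 mod 70771 = 39369, so (180911/70771) = (39369/70771)
flip (39369/70771) -> (70771/39369): both odd, 39369 mod 4 = 1, 70771 mod 4 = 3, so the flip contributes +1; sign now -1
(70771/39369): 70771 mod 39369 = 31402, so (70771/39369) = (31402/39369)
factor out 2^1: 31402 = 2^1·15701; with 39369 mod 8 = 1, (2/39369) = +1; sign now -1; continue with (15701/39369)
flip (15701/39369) -> (39369/15701): both odd, 15701 mod 4 = 1, 39369 mod 4 = 1, so the flip contributes +1; sign now -1
(39369/15701): 39369 mod 15701 = 7967, so (39369/15701) = (7967/15701)
flip (7967/15701) -> (15701/7967): both odd, 7967 mod 4 = 3, 15701 mod 4 = 1, so the flip contributes +1; sign now -1
(15701/7967): 15701 mod 7967 = 7734, so (15701/7967) = (7734/7967)
factor out 2^1: 7734 = 2^1·3867; with 7967 mod 8 = 7, (2/7967) = +1; sign now -1; continue with (3867/7967)
flip (3867/7967) -> (7967/3867): both odd, 3867 mod 4 = 3, 7967 mod 4 = 3, so the flip contributes -1; sign now +1
(7967/3867): 7967 mod 3867 = 233, so (7967/3867) = (233/3867)
flip (233/3867) -> (3867/233): both odd, 233 mod 4 = 1, 3867 mod 4 = 3, so the flip contributes +1; sign now +1
(3867/233): 3867 mod 233 = 139, so (3867/233) = (139/233)
flip (139/233) -> (233/139): both odd, 139 mod 4 = 3, 233 mod 4 = 1, so the flip contributes +1; sign now +1
(233/139): 233 mod 139 = 94, so (233/139) = (94/139)
factor out 2^1: 94 = 2^1·47; with 139 mod 8 = 3, (2/139) = -1; sign now -1; continue with (47/139)
flip (47/139) -> (139/47): both odd, 47 mod 4 = 3, 139 mod 4 = 3, so the flip contributes -1; sign now +1
(139/47): 139 mod 47 = 45, so (139/47) = (45/47)
flip (45/47) -> (47/45): both odd, 45 mod 4 = 1, 47 mod 4 = 3, so the flip contributes +1; sign now +1
(47/45): 47 mod 45 = 2, so (47/45) = (2/45)
factor out 2^1: 2 = 2^1·1; with 45 mod 8 = 5, (2/45) = -1; sign now -1; continue with (1/45)
reached (1/45) = 1, so the symbol is -1

-1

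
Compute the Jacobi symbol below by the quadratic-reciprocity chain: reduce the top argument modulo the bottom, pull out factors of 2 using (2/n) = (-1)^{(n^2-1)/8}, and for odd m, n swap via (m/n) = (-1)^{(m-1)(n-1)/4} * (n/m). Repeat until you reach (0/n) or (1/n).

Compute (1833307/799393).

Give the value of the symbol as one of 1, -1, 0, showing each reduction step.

0

(1833307/799393): 1833307 mod 799393 = 234521, so (1833307/799393) = (234521/799393)
flip (234521/799393) -> (799393/234521): both odd, 234521 mod 4 = 1, 799393 mod 4 = 1, so the flip contributes +1; sign now +1
(799393/234521): 799393 mod 234521 = 95830, so (799393/234521) = (95830/234521)
factor out 2^1: 95830 = 2^1·47915; with 234521 mod 8 = 1, (2/234521) = +1; sign now +1; continue with (47915/234521)
flip (47915/234521) -> (234521/47915): both odd, 47915 mod 4 = 3, 234521 mod 4 = 1, so the flip contributes +1; sign now +1
(234521/47915): 234521 mod 47915 = 42861, so (234521/47915) = (42861/47915)
flip (42861/47915) -> (47915/42861): both odd, 42861 mod 4 = 1, 47915 mod 4 = 3, so the flip contributes +1; sign now +1
(47915/42861): 47915 mod 42861 = 5054, so (47915/42861) = (5054/42861)
factor out 2^1: 5054 = 2^1·2527; with 42861 mod 8 = 5, (2/42861) = -1; sign now -1; continue with (2527/42861)
flip (2527/42861) -> (42861/2527): both odd, 2527 mod 4 = 3, 42861 mod 4 = 1, so the flip contributes +1; sign now -1
(42861/2527): 42861 mod 2527 = 2429, so (42861/2527) = (2429/2527)
flip (2429/2527) -> (2527/2429): both odd, 2429 mod 4 = 1, 2527 mod 4 = 3, so the flip contributes +1; sign now -1
(2527/2429): 2527 mod 2429 = 98, so (2527/2429) = (98/2429)
factor out 2^1: 98 = 2^1·49; with 2429 mod 8 = 5, (2/2429) = -1; sign now +1; continue with (49/2429)
flip (49/2429) -> (2429/49): both odd, 49 mod 4 = 1, 2429 mod 4 = 1, so the flip contributes +1; sign now +1
(2429/49): 2429 mod 49 = 28, so (2429/49) = (28/49)
factor out 2^2: 28 = 2^2·7; with 49 mod 8 = 1, (2/49) = +1; sign now +1; continue with (7/49)
flip (7/49) -> (49/7): both odd, 7 mod 4 = 3, 49 mod 4 = 1, so the flip contributes +1; sign now +1
(49/7): 49 mod 7 = 0, so (49/7) = (0/7)
reached (0/7); gcd(a, n) > 1, so (0/7) = 0 and the symbol is 0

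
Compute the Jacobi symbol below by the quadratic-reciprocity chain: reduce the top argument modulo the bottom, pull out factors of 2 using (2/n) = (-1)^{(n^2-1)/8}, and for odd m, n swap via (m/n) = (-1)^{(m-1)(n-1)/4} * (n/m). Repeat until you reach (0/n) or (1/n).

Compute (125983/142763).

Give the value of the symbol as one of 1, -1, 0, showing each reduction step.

flip (125983/142763) -> (142763/125983): both odd, 125983 mod 4 = 3, 142763 mod 4 = 3, so the flip contributes -1; sign now -1
(142763/125983): 142763 mod 125983 = 16780, so (142763/125983) = (16780/125983)
factor out 2^2: 16780 = 2^2·4195; with 125983 mod 8 = 7, (2/125983) = +1; sign now -1; continue with (4195/125983)
flip (4195/125983) -> (125983/4195): both odd, 4195 mod 4 = 3, 125983 mod 4 = 3, so the flip contributes -1; sign now +1
(125983/4195): 125983 mod 4195 = 133, so (125983/4195) = (133/4195)
flip (133/4195) -> (4195/133): both odd, 133 mod 4 = 1, 4195 mod 4 = 3, so the flip contributes +1; sign now +1
(4195/133): 4195 mod 133 = 72, so (4195/133) = (72/133)
factor out 2^3: 72 = 2^3·9; with 133 mod 8 = 5, (2/133) = -1; sign now -1; continue with (9/133)
flip (9/133) -> (133/9): both odd, 9 mod 4 = 1, 133 mod 4 = 1, so the flip contributes +1; sign now -1
(133/9): 133 mod 9 = 7, so (133/9) = (7/9)
flip (7/9) -> (9/7): both odd, 7 mod 4 = 3, 9 mod 4 = 1, so the flip contributes +1; sign now -1
(9/7): 9 mod 7 = 2, so (9/7) = (2/7)
factor out 2^1: 2 = 2^1·1; with 7 mod 8 = 7, (2/7) = +1; sign now -1; continue with (1/7)
reached (1/7) = 1, so the symbol is -1

-1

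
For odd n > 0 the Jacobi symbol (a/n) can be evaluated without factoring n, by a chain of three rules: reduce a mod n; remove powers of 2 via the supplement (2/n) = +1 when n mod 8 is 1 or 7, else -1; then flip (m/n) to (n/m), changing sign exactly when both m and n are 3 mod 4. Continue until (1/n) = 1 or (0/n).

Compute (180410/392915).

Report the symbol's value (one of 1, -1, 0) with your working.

180410 = 2^1·90205; (2/392915) = -1 since 392915 mod 8 = 3, so (180410/392915) = (-1)^1·(90205/392915); sign now -1
reciprocity: (90205/392915) = +1·(392915/90205) since 90205 mod 4 = 1, 392915 mod 4 = 3; sign now -1
(392915/90205) = (32095/90205)   [reduce mod 90205]
reciprocity: (32095/90205) = +1·(90205/32095) since 32095 mod 4 = 3, 90205 mod 4 = 1; sign now -1
(90205/32095) = (26015/32095)   [reduce mod 32095]
reciprocity: (26015/32095) = -1·(32095/26015) since 26015 mod 4 = 3, 32095 mod 4 = 3; sign now +1
(32095/26015) = (6080/26015)   [reduce mod 26015]
6080 = 2^6·95; (2/26015) = +1 since 26015 mod 8 = 7, so (6080/26015) = (+1)^6·(95/26015); sign now +1
reciprocity: (95/26015) = -1·(26015/95) since 95 mod 4 = 3, 26015 mod 4 = 3; sign now -1
(26015/95) = (80/95)   [reduce mod 95]
80 = 2^4·5; (2/95) = +1 since 95 mod 8 = 7, so (80/95) = (+1)^4·(5/95); sign now -1
reciprocity: (5/95) = +1·(95/5) since 5 mod 4 = 1, 95 mod 4 = 3; sign now -1
(95/5) = (0/5)   [reduce mod 5]
(0/5) = 0   [gcd(a, n) > 1]; final value = 0

0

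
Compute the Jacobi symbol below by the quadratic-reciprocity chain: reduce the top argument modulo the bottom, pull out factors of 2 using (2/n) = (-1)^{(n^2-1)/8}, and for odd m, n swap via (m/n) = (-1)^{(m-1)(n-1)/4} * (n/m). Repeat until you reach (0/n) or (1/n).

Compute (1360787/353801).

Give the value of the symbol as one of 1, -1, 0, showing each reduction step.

(1360787/353801): 1360787 mod 353801 = 299384, so (1360787/353801) = (299384/353801)
factor out 2^3: 299384 = 2^3·37423; with 353801 mod 8 = 1, (2/353801) = +1; sign now +1; continue with (37423/353801)
flip (37423/353801) -> (353801/37423): both odd, 37423 mod 4 = 3, 353801 mod 4 = 1, so the flip contributes +1; sign now +1
(353801/37423): 353801 mod 37423 = 16994, so (353801/37423) = (16994/37423)
factor out 2^1: 16994 = 2^1·8497; with 37423 mod 8 = 7, (2/37423) = +1; sign now +1; continue with (8497/37423)
flip (8497/37423) -> (37423/8497): both odd, 8497 mod 4 = 1, 37423 mod 4 = 3, so the flip contributes +1; sign now +1
(37423/8497): 37423 mod 8497 = 3435, so (37423/8497) = (3435/8497)
flip (3435/8497) -> (8497/3435): both odd, 3435 mod 4 = 3, 8497 mod 4 = 1, so the flip contributes +1; sign now +1
(8497/3435): 8497 mod 3435 = 1627, so (8497/3435) = (1627/3435)
flip (1627/3435) -> (3435/1627): both odd, 1627 mod 4 = 3, 3435 mod 4 = 3, so the flip contributes -1; sign now -1
(3435/1627): 3435 mod 1627 = 181, so (3435/1627) = (181/1627)
flip (181/1627) -> (1627/181): both odd, 181 mod 4 = 1, 1627 mod 4 = 3, so the flip contributes +1; sign now -1
(1627/181): 1627 mod 181 = 179, so (1627/181) = (179/181)
flip (179/181) -> (181/179): both odd, 179 mod 4 = 3, 181 mod 4 = 1, so the flip contributes +1; sign now -1
(181/179): 181 mod 179 = 2, so (181/179) = (2/179)
factor out 2^1: 2 = 2^1·1; with 179 mod 8 = 3, (2/179) = -1; sign now +1; continue with (1/179)
reached (1/179) = 1, so the symbol is +1

1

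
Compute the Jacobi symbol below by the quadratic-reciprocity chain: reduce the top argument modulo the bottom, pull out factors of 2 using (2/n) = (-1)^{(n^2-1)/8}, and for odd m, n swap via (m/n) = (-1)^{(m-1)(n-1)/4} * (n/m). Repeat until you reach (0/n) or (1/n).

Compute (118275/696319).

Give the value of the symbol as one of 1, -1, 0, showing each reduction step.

reciprocity: (118275/696319) = -1·(696319/118275) since 118275 mod 4 = 3, 696319 mod 4 = 3; sign now -1
(696319/118275) = (104944/118275)   [reduce mod 118275]
104944 = 2^4·6559; (2/118275) = -1 since 118275 mod 8 = 3, so (104944/118275) = (-1)^4·(6559/118275); sign now -1
reciprocity: (6559/118275) = -1·(118275/6559) since 6559 mod 4 = 3, 118275 mod 4 = 3; sign now +1
(118275/6559) = (213/6559)   [reduce mod 6559]
reciprocity: (213/6559) = +1·(6559/213) since 213 mod 4 = 1, 6559 mod 4 = 3; sign now +1
(6559/213) = (169/213)   [reduce mod 213]
reciprocity: (169/213) = +1·(213/169) since 169 mod 4 = 1, 213 mod 4 = 1; sign now +1
(213/169) = (44/169)   [reduce mod 169]
44 = 2^2·11; (2/169) = +1 since 169 mod 8 = 1, so (44/169) = (+1)^2·(11/169); sign now +1
reciprocity: (11/169) = +1·(169/11) since 11 mod 4 = 3, 169 mod 4 = 1; sign now +1
(169/11) = (4/11)   [reduce mod 11]
4 = 2^2·1; (2/11) = -1 since 11 mod 8 = 3, so (4/11) = (-1)^2·(1/11); sign now +1
(1/11) = 1; final value = sign = +1

1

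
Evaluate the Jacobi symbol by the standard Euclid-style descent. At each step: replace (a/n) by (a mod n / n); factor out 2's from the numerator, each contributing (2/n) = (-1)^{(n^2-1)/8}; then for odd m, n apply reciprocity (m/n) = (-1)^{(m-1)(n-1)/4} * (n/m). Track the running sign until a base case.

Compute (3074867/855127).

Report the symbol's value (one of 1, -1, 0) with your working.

(3074867/855127): 3074867 mod 855127 = 509486, so (3074867/855127) = (509486/855127)
factor out 2^1: 509486 = 2^1·254743; with 855127 mod 8 = 7, (2/855127) = +1; sign now +1; continue with (254743/855127)
flip (254743/855127) -> (855127/254743): both odd, 254743 mod 4 = 3, 855127 mod 4 = 3, so the flip contributes -1; sign now -1
(855127/254743): 855127 mod 254743 = 90898, so (855127/254743) = (90898/254743)
factor out 2^1: 90898 = 2^1·45449; with 254743 mod 8 = 7, (2/254743) = +1; sign now -1; continue with (45449/254743)
flip (45449/254743) -> (254743/45449): both odd, 45449 mod 4 = 1, 254743 mod 4 = 3, so the flip contributes +1; sign now -1
(254743/45449): 254743 mod 45449 = 27498, so (254743/45449) = (27498/45449)
factor out 2^1: 27498 = 2^1·13749; with 45449 mod 8 = 1, (2/45449) = +1; sign now -1; continue with (13749/45449)
flip (13749/45449) -> (45449/13749): both odd, 13749 mod 4 = 1, 45449 mod 4 = 1, so the flip contributes +1; sign now -1
(45449/13749): 45449 mod 13749 = 4202, so (45449/13749) = (4202/13749)
factor out 2^1: 4202 = 2^1·2101; with 13749 mod 8 = 5, (2/13749) = -1; sign now +1; continue with (2101/13749)
flip (2101/13749) -> (13749/2101): both odd, 2101 mod 4 = 1, 13749 mod 4 = 1, so the flip contributes +1; sign now +1
(13749/2101): 13749 mod 2101 = 1143, so (13749/2101) = (1143/2101)
flip (1143/2101) -> (2101/1143): both odd, 1143 mod 4 = 3, 2101 mod 4 = 1, so the flip contributes +1; sign now +1
(2101/1143): 2101 mod 1143 = 958, so (2101/1143) = (958/1143)
factor out 2^1: 958 = 2^1·479; with 1143 mod 8 = 7, (2/1143) = +1; sign now +1; continue with (479/1143)
flip (479/1143) -> (1143/479): both odd, 479 mod 4 = 3, 1143 mod 4 = 3, so the flip contributes -1; sign now -1
(1143/479): 1143 mod 479 = 185, so (1143/479) = (185/479)
flip (185/479) -> (479/185): both odd, 185 mod 4 = 1, 479 mod 4 = 3, so the flip contributes +1; sign now -1
(479/185): 479 mod 185 = 109, so (479/185) = (109/185)
flip (109/185) -> (185/109): both odd, 109 mod 4 = 1, 185 mod 4 = 1, so the flip contributes +1; sign now -1
(185/109): 185 mod 109 = 76, so (185/109) = (76/109)
factor out 2^2: 76 = 2^2·19; with 109 mod 8 = 5, (2/109) = -1; sign now -1; continue with (19/109)
flip (19/109) -> (109/19): both odd, 19 mod 4 = 3, 109 mod 4 = 1, so the flip contributes +1; sign now -1
(109/19): 109 mod 19 = 14, so (109/19) = (14/19)
factor out 2^1: 14 = 2^1·7; with 19 mod 8 = 3, (2/19) = -1; sign now +1; continue with (7/19)
flip (7/19) -> (19/7): both odd, 7 mod 4 = 3, 19 mod 4 = 3, so the flip contributes -1; sign now -1
(19/7): 19 mod 7 = 5, so (19/7) = (5/7)
flip (5/7) -> (7/5): both odd, 5 mod 4 = 1, 7 mod 4 = 3, so the flip contributes +1; sign now -1
(7/5): 7 mod 5 = 2, so (7/5) = (2/5)
factor out 2^1: 2 = 2^1·1; with 5 mod 8 = 5, (2/5) = -1; sign now +1; continue with (1/5)
reached (1/5) = 1, so the symbol is +1

1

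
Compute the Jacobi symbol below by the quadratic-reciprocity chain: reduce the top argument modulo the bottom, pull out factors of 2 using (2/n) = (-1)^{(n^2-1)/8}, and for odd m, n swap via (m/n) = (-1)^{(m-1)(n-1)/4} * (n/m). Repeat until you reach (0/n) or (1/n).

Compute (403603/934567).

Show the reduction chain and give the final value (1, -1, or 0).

flip (403603/934567) -> (934567/403603): both odd, 403603 mod 4 = 3, 934567 mod 4 = 3, so the flip contributes -1; sign now -1
(934567/403603): 934567 mod 403603 = 127361, so (934567/403603) = (127361/403603)
flip (127361/403603) -> (403603/127361): both odd, 127361 mod 4 = 1, 403603 mod 4 = 3, so the flip contributes +1; sign now -1
(403603/127361): 403603 mod 127361 = 21520, so (403603/127361) = (21520/127361)
factor out 2^4: 21520 = 2^4·1345; with 127361 mod 8 = 1, (2/127361) = +1; sign now -1; continue with (1345/127361)
flip (1345/127361) -> (127361/1345): both odd, 1345 mod 4 = 1, 127361 mod 4 = 1, so the flip contributes +1; sign now -1
(127361/1345): 127361 mod 1345 = 931, so (127361/1345) = (931/1345)
flip (931/1345) -> (1345/931): both odd, 931 mod 4 = 3, 1345 mod 4 = 1, so the flip contributes +1; sign now -1
(1345/931): 1345 mod 931 = 414, so (1345/931) = (414/931)
factor out 2^1: 414 = 2^1·207; with 931 mod 8 = 3, (2/931) = -1; sign now +1; continue with (207/931)
flip (207/931) -> (931/207): both odd, 207 mod 4 = 3, 931 mod 4 = 3, so the flip contributes -1; sign now -1
(931/207): 931 mod 207 = 103, so (931/207) = (103/207)
flip (103/207) -> (207/103): both odd, 103 mod 4 = 3, 207 mod 4 = 3, so the flip contributes -1; sign now +1
(207/103): 207 mod 103 = 1, so (207/103) = (1/103)
reached (1/103) = 1, so the symbol is +1

1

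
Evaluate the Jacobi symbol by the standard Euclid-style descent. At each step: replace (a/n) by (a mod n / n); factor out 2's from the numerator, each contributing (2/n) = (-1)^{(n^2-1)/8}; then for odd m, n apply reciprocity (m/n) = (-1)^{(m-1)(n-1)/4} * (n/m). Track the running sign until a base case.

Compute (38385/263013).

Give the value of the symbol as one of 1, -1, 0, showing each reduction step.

reciprocity: (38385/263013) = +1·(263013/38385) since 38385 mod 4 = 1, 263013 mod 4 = 1; sign now +1
(263013/38385) = (32703/38385)   [reduce mod 38385]
reciprocity: (32703/38385) = +1·(38385/32703) since 32703 mod 4 = 3, 38385 mod 4 = 1; sign now +1
(38385/32703) = (5682/32703)   [reduce mod 32703]
5682 = 2^1·2841; (2/32703) = +1 since 32703 mod 8 = 7, so (5682/32703) = (+1)^1·(2841/32703); sign now +1
reciprocity: (2841/32703) = +1·(32703/2841) since 2841 mod 4 = 1, 32703 mod 4 = 3; sign now +1
(32703/2841) = (1452/2841)   [reduce mod 2841]
1452 = 2^2·363; (2/2841) = +1 since 2841 mod 8 = 1, so (1452/2841) = (+1)^2·(363/2841); sign now +1
reciprocity: (363/2841) = +1·(2841/363) since 363 mod 4 = 3, 2841 mod 4 = 1; sign now +1
(2841/363) = (300/363)   [reduce mod 363]
300 = 2^2·75; (2/363) = -1 since 363 mod 8 = 3, so (300/363) = (-1)^2·(75/363); sign now +1
reciprocity: (75/363) = -1·(363/75) since 75 mod 4 = 3, 363 mod 4 = 3; sign now -1
(363/75) = (63/75)   [reduce mod 75]
reciprocity: (63/75) = -1·(75/63) since 63 mod 4 = 3, 75 mod 4 = 3; sign now +1
(75/63) = (12/63)   [reduce mod 63]
12 = 2^2·3; (2/63) = +1 since 63 mod 8 = 7, so (12/63) = (+1)^2·(3/63); sign now +1
reciprocity: (3/63) = -1·(63/3) since 3 mod 4 = 3, 63 mod 4 = 3; sign now -1
(63/3) = (0/3)   [reduce mod 3]
(0/3) = 0   [gcd(a, n) > 1]; final value = 0

0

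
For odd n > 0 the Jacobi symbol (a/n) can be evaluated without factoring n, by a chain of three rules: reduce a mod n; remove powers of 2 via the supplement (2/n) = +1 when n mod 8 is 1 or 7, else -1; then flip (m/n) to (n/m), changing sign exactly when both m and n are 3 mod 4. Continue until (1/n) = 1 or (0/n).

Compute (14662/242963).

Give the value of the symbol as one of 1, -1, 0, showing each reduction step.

14662 = 2^1·7331; (2/242963) = -1 since 242963 mod 8 = 3, so (14662/242963) = (-1)^1·(7331/242963); sign now -1
reciprocity: (7331/242963) = -1·(242963/7331) since 7331 mod 4 = 3, 242963 mod 4 = 3; sign now +1
(242963/7331) = (1040/7331)   [reduce mod 7331]
1040 = 2^4·65; (2/7331) = -1 since 7331 mod 8 = 3, so (1040/7331) = (-1)^4·(65/7331); sign now +1
reciprocity: (65/7331) = +1·(7331/65) since 65 mod 4 = 1, 7331 mod 4 = 3; sign now +1
(7331/65) = (51/65)   [reduce mod 65]
reciprocity: (51/65) = +1·(65/51) since 51 mod 4 = 3, 65 mod 4 = 1; sign now +1
(65/51) = (14/51)   [reduce mod 51]
14 = 2^1·7; (2/51) = -1 since 51 mod 8 = 3, so (14/51) = (-1)^1·(7/51); sign now -1
reciprocity: (7/51) = -1·(51/7) since 7 mod 4 = 3, 51 mod 4 = 3; sign now +1
(51/7) = (2/7)   [reduce mod 7]
2 = 2^1·1; (2/7) = +1 since 7 mod 8 = 7, so (2/7) = (+1)^1·(1/7); sign now +1
(1/7) = 1; final value = sign = +1

1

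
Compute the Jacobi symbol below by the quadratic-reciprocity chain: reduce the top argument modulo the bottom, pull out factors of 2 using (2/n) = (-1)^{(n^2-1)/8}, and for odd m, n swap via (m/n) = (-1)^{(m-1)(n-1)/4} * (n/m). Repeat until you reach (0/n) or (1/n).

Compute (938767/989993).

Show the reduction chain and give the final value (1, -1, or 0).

flip (938767/989993) -> (989993/938767): both odd, 938767 mod 4 = 3, 989993 mod 4 = 1, so the flip contributes +1; sign now +1
(989993/938767): 989993 mod 938767 = 51226, so (989993/938767) = (51226/938767)
factor out 2^1: 51226 = 2^1·25613; with 938767 mod 8 = 7, (2/938767) = +1; sign now +1; continue with (25613/938767)
flip (25613/938767) -> (938767/25613): both odd, 25613 mod 4 = 1, 938767 mod 4 = 3, so the flip contributes +1; sign now +1
(938767/25613): 938767 mod 25613 = 16699, so (938767/25613) = (16699/25613)
flip (16699/25613) -> (25613/16699): both odd, 16699 mod 4 = 3, 25613 mod 4 = 1, so the flip contributes +1; sign now +1
(25613/16699): 25613 mod 16699 = 8914, so (25613/16699) = (8914/16699)
factor out 2^1: 8914 = 2^1·4457; with 16699 mod 8 = 3, (2/16699) = -1; sign now -1; continue with (4457/16699)
flip (4457/16699) -> (16699/4457): both odd, 4457 mod 4 = 1, 16699 mod 4 = 3, so the flip contributes +1; sign now -1
(16699/4457): 16699 mod 4457 = 3328, so (16699/4457) = (3328/4457)
factor out 2^8: 3328 = 2^8·13; with 4457 mod 8 = 1, (2/4457) = +1; sign now -1; continue with (13/4457)
flip (13/4457) -> (4457/13): both odd, 13 mod 4 = 1, 4457 mod 4 = 1, so the flip contributes +1; sign now -1
(4457/13): 4457 mod 13 = 11, so (4457/13) = (11/13)
flip (11/13) -> (13/11): both odd, 11 mod 4 = 3, 13 mod 4 = 1, so the flip contributes +1; sign now -1
(13/11): 13 mod 11 = 2, so (13/11) = (2/11)
factor out 2^1: 2 = 2^1·1; with 11 mod 8 = 3, (2/11) = -1; sign now +1; continue with (1/11)
reached (1/11) = 1, so the symbol is +1

1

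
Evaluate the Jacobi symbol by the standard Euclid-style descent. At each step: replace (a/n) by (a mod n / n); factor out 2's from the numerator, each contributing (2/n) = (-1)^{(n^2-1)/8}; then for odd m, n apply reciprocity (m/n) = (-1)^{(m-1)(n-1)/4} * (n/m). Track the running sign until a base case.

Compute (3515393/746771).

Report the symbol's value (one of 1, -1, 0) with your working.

1

(3515393/746771) = (528309/746771)   [reduce mod 746771]
reciprocity: (528309/746771) = +1·(746771/528309) since 528309 mod 4 = 1, 746771 mod 4 = 3; sign now +1
(746771/528309) = (218462/528309)   [reduce mod 528309]
218462 = 2^1·109231; (2/528309) = -1 since 528309 mod 8 = 5, so (218462/528309) = (-1)^1·(109231/528309); sign now -1
reciprocity: (109231/528309) = +1·(528309/109231) since 109231 mod 4 = 3, 528309 mod 4 = 1; sign now -1
(528309/109231) = (91385/109231)   [reduce mod 109231]
reciprocity: (91385/109231) = +1·(109231/91385) since 91385 mod 4 = 1, 109231 mod 4 = 3; sign now -1
(109231/91385) = (17846/91385)   [reduce mod 91385]
17846 = 2^1·8923; (2/91385) = +1 since 91385 mod 8 = 1, so (17846/91385) = (+1)^1·(8923/91385); sign now -1
reciprocity: (8923/91385) = +1·(91385/8923) since 8923 mod 4 = 3, 91385 mod 4 = 1; sign now -1
(91385/8923) = (2155/8923)   [reduce mod 8923]
reciprocity: (2155/8923) = -1·(8923/2155) since 2155 mod 4 = 3, 8923 mod 4 = 3; sign now +1
(8923/2155) = (303/2155)   [reduce mod 2155]
reciprocity: (303/2155) = -1·(2155/303) since 303 mod 4 = 3, 2155 mod 4 = 3; sign now -1
(2155/303) = (34/303)   [reduce mod 303]
34 = 2^1·17; (2/303) = +1 since 303 mod 8 = 7, so (34/303) = (+1)^1·(17/303); sign now -1
reciprocity: (17/303) = +1·(303/17) since 17 mod 4 = 1, 303 mod 4 = 3; sign now -1
(303/17) = (14/17)   [reduce mod 17]
14 = 2^1·7; (2/17) = +1 since 17 mod 8 = 1, so (14/17) = (+1)^1·(7/17); sign now -1
reciprocity: (7/17) = +1·(17/7) since 7 mod 4 = 3, 17 mod 4 = 1; sign now -1
(17/7) = (3/7)   [reduce mod 7]
reciprocity: (3/7) = -1·(7/3) since 3 mod 4 = 3, 7 mod 4 = 3; sign now +1
(7/3) = (1/3)   [reduce mod 3]
(1/3) = 1; final value = sign = +1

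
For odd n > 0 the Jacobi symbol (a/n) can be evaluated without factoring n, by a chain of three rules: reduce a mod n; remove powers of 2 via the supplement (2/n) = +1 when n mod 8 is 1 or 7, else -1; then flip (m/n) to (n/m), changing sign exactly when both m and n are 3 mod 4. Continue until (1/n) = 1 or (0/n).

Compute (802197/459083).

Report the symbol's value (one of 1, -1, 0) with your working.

(802197/459083): 802197 mod 459083 = 343114, so (802197/459083) = (343114/459083)
factor out 2^1: 343114 = 2^1·171557; with 459083 mod 8 = 3, (2/459083) = -1; sign now -1; continue with (171557/459083)
flip (171557/459083) -> (459083/171557): both odd, 171557 mod 4 = 1, 459083 mod 4 = 3, so the flip contributes +1; sign now -1
(459083/171557): 459083 mod 171557 = 115969, so (459083/171557) = (115969/171557)
flip (115969/171557) -> (171557/115969): both odd, 115969 mod 4 = 1, 171557 mod 4 = 1, so the flip contributes +1; sign now -1
(171557/115969): 171557 mod 115969 = 55588, so (171557/115969) = (55588/115969)
factor out 2^2: 55588 = 2^2·13897; with 115969 mod 8 = 1, (2/115969) = +1; sign now -1; continue with (13897/115969)
flip (13897/115969) -> (115969/13897): both odd, 13897 mod 4 = 1, 115969 mod 4 = 1, so the flip contributes +1; sign now -1
(115969/13897): 115969 mod 13897 = 4793, so (115969/13897) = (4793/13897)
flip (4793/13897) -> (13897/4793): both odd, 4793 mod 4 = 1, 13897 mod 4 = 1, so the flip contributes +1; sign now -1
(13897/4793): 13897 mod 4793 = 4311, so (13897/4793) = (4311/4793)
flip (4311/4793) -> (4793/4311): both odd, 4311 mod 4 = 3, 4793 mod 4 = 1, so the flip contributes +1; sign now -1
(4793/4311): 4793 mod 4311 = 482, so (4793/4311) = (482/4311)
factor out 2^1: 482 = 2^1·241; with 4311 mod 8 = 7, (2/4311) = +1; sign now -1; continue with (241/4311)
flip (241/4311) -> (4311/241): both odd, 241 mod 4 = 1, 4311 mod 4 = 3, so the flip contributes +1; sign now -1
(4311/241): 4311 mod 241 = 214, so (4311/241) = (214/241)
factor out 2^1: 214 = 2^1·107; with 241 mod 8 = 1, (2/241) = +1; sign now -1; continue with (107/241)
flip (107/241) -> (241/107): both odd, 107 mod 4 = 3, 241 mod 4 = 1, so the flip contributes +1; sign now -1
(241/107): 241 mod 107 = 27, so (241/107) = (27/107)
flip (27/107) -> (107/27): both odd, 27 mod 4 = 3, 107 mod 4 = 3, so the flip contributes -1; sign now +1
(107/27): 107 mod 27 = 26, so (107/27) = (26/27)
factor out 2^1: 26 = 2^1·13; with 27 mod 8 = 3, (2/27) = -1; sign now -1; continue with (13/27)
flip (13/27) -> (27/13): both odd, 13 mod 4 = 1, 27 mod 4 = 3, so the flip contributes +1; sign now -1
(27/13): 27 mod 13 = 1, so (27/13) = (1/13)
reached (1/13) = 1, so the symbol is -1

-1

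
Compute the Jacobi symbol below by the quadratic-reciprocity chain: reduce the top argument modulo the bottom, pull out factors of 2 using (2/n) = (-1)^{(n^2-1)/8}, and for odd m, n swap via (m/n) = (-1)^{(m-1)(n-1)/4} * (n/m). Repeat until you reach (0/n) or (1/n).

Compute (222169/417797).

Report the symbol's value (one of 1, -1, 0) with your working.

-1

reciprocity: (222169/417797) = +1·(417797/222169) since 222169 mod 4 = 1, 417797 mod 4 = 1; sign now +1
(417797/222169) = (195628/222169)   [reduce mod 222169]
195628 = 2^2·48907; (2/222169) = +1 since 222169 mod 8 = 1, so (195628/222169) = (+1)^2·(48907/222169); sign now +1
reciprocity: (48907/222169) = +1·(222169/48907) since 48907 mod 4 = 3, 222169 mod 4 = 1; sign now +1
(222169/48907) = (26541/48907)   [reduce mod 48907]
reciprocity: (26541/48907) = +1·(48907/26541) since 26541 mod 4 = 1, 48907 mod 4 = 3; sign now +1
(48907/26541) = (22366/26541)   [reduce mod 26541]
22366 = 2^1·11183; (2/26541) = -1 since 26541 mod 8 = 5, so (22366/26541) = (-1)^1·(11183/26541); sign now -1
reciprocity: (11183/26541) = +1·(26541/11183) since 11183 mod 4 = 3, 26541 mod 4 = 1; sign now -1
(26541/11183) = (4175/11183)   [reduce mod 11183]
reciprocity: (4175/11183) = -1·(11183/4175) since 4175 mod 4 = 3, 11183 mod 4 = 3; sign now +1
(11183/4175) = (2833/4175)   [reduce mod 4175]
reciprocity: (2833/4175) = +1·(4175/2833) since 2833 mod 4 = 1, 4175 mod 4 = 3; sign now +1
(4175/2833) = (1342/2833)   [reduce mod 2833]
1342 = 2^1·671; (2/2833) = +1 since 2833 mod 8 = 1, so (1342/2833) = (+1)^1·(671/2833); sign now +1
reciprocity: (671/2833) = +1·(2833/671) since 671 mod 4 = 3, 2833 mod 4 = 1; sign now +1
(2833/671) = (149/671)   [reduce mod 671]
reciprocity: (149/671) = +1·(671/149) since 149 mod 4 = 1, 671 mod 4 = 3; sign now +1
(671/149) = (75/149)   [reduce mod 149]
reciprocity: (75/149) = +1·(149/75) since 75 mod 4 = 3, 149 mod 4 = 1; sign now +1
(149/75) = (74/75)   [reduce mod 75]
74 = 2^1·37; (2/75) = -1 since 75 mod 8 = 3, so (74/75) = (-1)^1·(37/75); sign now -1
reciprocity: (37/75) = +1·(75/37) since 37 mod 4 = 1, 75 mod 4 = 3; sign now -1
(75/37) = (1/37)   [reduce mod 37]
(1/37) = 1; final value = sign = -1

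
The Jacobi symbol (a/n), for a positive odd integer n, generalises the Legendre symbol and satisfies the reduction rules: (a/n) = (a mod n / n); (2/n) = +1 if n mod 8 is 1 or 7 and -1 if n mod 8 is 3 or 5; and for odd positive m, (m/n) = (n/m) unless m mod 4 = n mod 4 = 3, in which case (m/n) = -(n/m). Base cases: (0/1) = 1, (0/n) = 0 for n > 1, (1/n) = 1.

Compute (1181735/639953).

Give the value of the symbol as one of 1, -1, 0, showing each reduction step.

0

(1181735/639953) = (541782/639953)   [reduce mod 639953]
541782 = 2^1·270891; (2/639953) = +1 since 639953 mod 8 = 1, so (541782/639953) = (+1)^1·(270891/639953); sign now +1
reciprocity: (270891/639953) = +1·(639953/270891) since 270891 mod 4 = 3, 639953 mod 4 = 1; sign now +1
(639953/270891) = (98171/270891)   [reduce mod 270891]
reciprocity: (98171/270891) = -1·(270891/98171) since 98171 mod 4 = 3, 270891 mod 4 = 3; sign now -1
(270891/98171) = (74549/98171)   [reduce mod 98171]
reciprocity: (74549/98171) = +1·(98171/74549) since 74549 mod 4 = 1, 98171 mod 4 = 3; sign now -1
(98171/74549) = (23622/74549)   [reduce mod 74549]
23622 = 2^1·11811; (2/74549) = -1 since 74549 mod 8 = 5, so (23622/74549) = (-1)^1·(11811/74549); sign now +1
reciprocity: (11811/74549) = +1·(74549/11811) since 11811 mod 4 = 3, 74549 mod 4 = 1; sign now +1
(74549/11811) = (3683/11811)   [reduce mod 11811]
reciprocity: (3683/11811) = -1·(11811/3683) since 3683 mod 4 = 3, 11811 mod 4 = 3; sign now -1
(11811/3683) = (762/3683)   [reduce mod 3683]
762 = 2^1·381; (2/3683) = -1 since 3683 mod 8 = 3, so (762/3683) = (-1)^1·(381/3683); sign now +1
reciprocity: (381/3683) = +1·(3683/381) since 381 mod 4 = 1, 3683 mod 4 = 3; sign now +1
(3683/381) = (254/381)   [reduce mod 381]
254 = 2^1·127; (2/381) = -1 since 381 mod 8 = 5, so (254/381) = (-1)^1·(127/381); sign now -1
reciprocity: (127/381) = +1·(381/127) since 127 mod 4 = 3, 381 mod 4 = 1; sign now -1
(381/127) = (0/127)   [reduce mod 127]
(0/127) = 0   [gcd(a, n) > 1]; final value = 0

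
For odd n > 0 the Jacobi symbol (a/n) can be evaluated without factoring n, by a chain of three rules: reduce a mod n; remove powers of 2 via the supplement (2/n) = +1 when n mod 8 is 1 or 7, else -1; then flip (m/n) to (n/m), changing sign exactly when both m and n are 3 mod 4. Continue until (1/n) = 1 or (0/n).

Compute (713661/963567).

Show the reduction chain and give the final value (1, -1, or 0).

flip (713661/963567) -> (963567/713661): both odd, 713661 mod 4 = 1, 963567 mod 4 = 3, so the flip contributes +1; sign now +1
(963567/713661): 963567 mod 713661 = 249906, so (963567/713661) = (249906/713661)
factor out 2^1: 249906 = 2^1·124953; with 713661 mod 8 = 5, (2/713661) = -1; sign now -1; continue with (124953/713661)
flip (124953/713661) -> (713661/124953): both odd, 124953 mod 4 = 1, 713661 mod 4 = 1, so the flip contributes +1; sign now -1
(713661/124953): 713661 mod 124953 = 88896, so (713661/124953) = (88896/124953)
factor out 2^6: 88896 = 2^6·1389; with 124953 mod 8 = 1, (2/124953) = +1; sign now -1; continue with (1389/124953)
flip (1389/124953) -> (124953/1389): both odd, 1389 mod 4 = 1, 124953 mod 4 = 1, so the flip contributes +1; sign now -1
(124953/1389): 124953 mod 1389 = 1332, so (124953/1389) = (1332/1389)
factor out 2^2: 1332 = 2^2·333; with 1389 mod 8 = 5, (2/1389) = -1; sign now -1; continue with (333/1389)
flip (333/1389) -> (1389/333): both odd, 333 mod 4 = 1, 1389 mod 4 = 1, so the flip contributes +1; sign now -1
(1389/333): 1389 mod 333 = 57, so (1389/333) = (57/333)
flip (57/333) -> (333/57): both odd, 57 mod 4 = 1, 333 mod 4 = 1, so the flip contributes +1; sign now -1
(333/57): 333 mod 57 = 48, so (333/57) = (48/57)
factor out 2^4: 48 = 2^4·3; with 57 mod 8 = 1, (2/57) = +1; sign now -1; continue with (3/57)
flip (3/57) -> (57/3): both odd, 3 mod 4 = 3, 57 mod 4 = 1, so the flip contributes +1; sign now -1
(57/3): 57 mod 3 = 0, so (57/3) = (0/3)
reached (0/3); gcd(a, n) > 1, so (0/3) = 0 and the symbol is 0

0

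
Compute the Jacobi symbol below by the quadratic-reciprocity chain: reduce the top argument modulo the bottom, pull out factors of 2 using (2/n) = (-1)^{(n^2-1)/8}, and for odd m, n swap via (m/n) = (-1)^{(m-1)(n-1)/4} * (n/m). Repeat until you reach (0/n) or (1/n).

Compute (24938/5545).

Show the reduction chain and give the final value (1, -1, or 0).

(24938/5545): 24938 mod 5545 = 2758, so (24938/5545) = (2758/5545)
factor out 2^1: 2758 = 2^1·1379; with 5545 mod 8 = 1, (2/5545) = +1; sign now +1; continue with (1379/5545)
flip (1379/5545) -> (5545/1379): both odd, 1379 mod 4 = 3, 5545 mod 4 = 1, so the flip contributes +1; sign now +1
(5545/1379): 5545 mod 1379 = 29, so (5545/1379) = (29/1379)
flip (29/1379) -> (1379/29): both odd, 29 mod 4 = 1, 1379 mod 4 = 3, so the flip contributes +1; sign now +1
(1379/29): 1379 mod 29 = 16, so (1379/29) = (16/29)
factor out 2^4: 16 = 2^4·1; with 29 mod 8 = 5, (2/29) = -1; sign now +1; continue with (1/29)
reached (1/29) = 1, so the symbol is +1

1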